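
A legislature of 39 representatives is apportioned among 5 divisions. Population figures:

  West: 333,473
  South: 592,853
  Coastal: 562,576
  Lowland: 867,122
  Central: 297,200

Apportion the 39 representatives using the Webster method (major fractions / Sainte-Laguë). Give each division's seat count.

West 5; South 9; Coastal 8; Lowland 13; Central 4

Standard divisor 2653224/39 ≈ 68031.385; standard quotas: West 4.902, South 8.714, Coastal 8.269, Lowland 12.746, Central 4.369.
Rounding to the nearest integer gives West 5, South 9, Coastal 8, Lowland 13, Central 4 — total 39, matching the house size, so no adjustment is needed.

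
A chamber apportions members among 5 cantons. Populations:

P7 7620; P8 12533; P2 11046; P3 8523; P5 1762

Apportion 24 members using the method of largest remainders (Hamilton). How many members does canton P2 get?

The standard divisor is 41484/24 ≈ 1728.5.
Standard quotas: P7 4.4084, P8 7.2508, P2 6.3905, P3 4.9309, P5 1.0194.
Lower quotas: P7 4, P8 7, P2 6, P3 4, P5 1 (sum 22, leaving 2 seats).
Remainders in descending order: P3 0.9309, P7 0.4084, P2 0.3905, P8 0.2508, P5 0.0194.
The surplus seats go to P3, P7.
P2 receives 6.

6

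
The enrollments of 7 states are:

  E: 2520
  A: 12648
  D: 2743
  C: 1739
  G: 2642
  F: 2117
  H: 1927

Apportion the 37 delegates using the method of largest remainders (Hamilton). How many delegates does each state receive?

Standard divisor: 26336 ÷ 37 ≈ 711.784.
Standard quotas: E 3.5404, A 17.7694, D 3.8537, C 2.4432, G 3.7118, F 2.9742, H 2.7073.
Lower quotas: E 3, A 17, D 3, C 2, G 3, F 2, H 2 (sum 32, leaving 5 seats).
Remainders in descending order: F 0.9742, D 0.8537, A 0.7694, G 0.7118, H 0.7073, E 0.5404, C 0.4432.
The surplus seats go to F, D, A, G, H.

E 3, A 18, D 4, C 2, G 4, F 3, H 3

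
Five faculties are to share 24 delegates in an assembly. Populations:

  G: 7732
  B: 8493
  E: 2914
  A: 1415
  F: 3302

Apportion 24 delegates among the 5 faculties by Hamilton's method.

Total 23856; standard divisor 23856/24 = 994.
Standard quotas: G 7.7787, B 8.5443, E 2.9316, A 1.4235, F 3.3219.
Lower quotas: G 7, B 8, E 2, A 1, F 3 (sum 21, leaving 3 seats).
Remainders in descending order: E 0.9316, G 0.7787, B 0.5443, A 0.4235, F 0.3219.
The surplus seats go to E, G, B.

G: 8, B: 9, E: 3, A: 1, F: 3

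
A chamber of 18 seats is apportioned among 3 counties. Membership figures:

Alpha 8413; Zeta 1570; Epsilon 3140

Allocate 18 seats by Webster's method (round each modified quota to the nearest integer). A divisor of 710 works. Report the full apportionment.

Alpha: 12, Zeta: 2, Epsilon: 4

With modified divisor 710: modified quotas Alpha 11.849, Zeta 2.211, Epsilon 4.423.
Rounding to the nearest integer: Alpha 12, Zeta 2, Epsilon 4 (total 18).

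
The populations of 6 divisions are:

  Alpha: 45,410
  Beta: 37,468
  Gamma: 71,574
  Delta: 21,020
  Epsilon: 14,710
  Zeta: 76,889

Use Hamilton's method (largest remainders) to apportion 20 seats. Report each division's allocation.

Alpha 3, Beta 3, Gamma 5, Delta 2, Epsilon 1, Zeta 6

Standard divisor: 267071 ÷ 20 ≈ 13353.55.
Standard quotas: Alpha 3.4006, Beta 2.8058, Gamma 5.3599, Delta 1.5741, Epsilon 1.1016, Zeta 5.7579.
Lower quotas: Alpha 3, Beta 2, Gamma 5, Delta 1, Epsilon 1, Zeta 5 (sum 17, leaving 3 seats).
Remainders in descending order: Beta 0.8058, Zeta 0.7579, Delta 0.5741, Alpha 0.4006, Gamma 0.3599, Epsilon 0.1016.
Largest remainders: Beta, Zeta, Delta receive the extra seats.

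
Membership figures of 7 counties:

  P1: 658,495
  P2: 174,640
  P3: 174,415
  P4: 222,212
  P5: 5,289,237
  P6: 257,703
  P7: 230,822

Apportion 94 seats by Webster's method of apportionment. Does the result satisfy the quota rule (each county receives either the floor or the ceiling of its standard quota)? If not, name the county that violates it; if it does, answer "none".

Standard quotas: P1 8.833, P2 2.343, P3 2.340, P4 2.981, P5 70.951, P6 3.457, P7 3.096.
Webster allocation: P1 9, P2 2, P3 2, P4 3, P5 72, P6 3, P7 3.
P5 has quota 70.951 (lower 70, upper 71) but receives 72 — outside the quota interval.

P5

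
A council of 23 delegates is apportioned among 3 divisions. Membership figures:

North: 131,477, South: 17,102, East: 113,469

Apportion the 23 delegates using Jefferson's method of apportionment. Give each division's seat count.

Standard divisor 262048/23 ≈ 11393.391; standard quotas: North 11.540, South 1.501, East 9.959.
Rounding down gives 11, 1, 9 = 21 seats, so the divisor must be adjusted.
With modified divisor 10600: modified quotas North 12.403, South 1.613, East 10.705.
Rounding down: North 12, South 1, East 10 (total 23).

North 12, South 1, East 10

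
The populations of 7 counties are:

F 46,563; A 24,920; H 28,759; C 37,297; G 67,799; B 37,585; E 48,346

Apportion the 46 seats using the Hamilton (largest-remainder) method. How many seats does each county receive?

F 7, A 4, H 4, C 6, G 11, B 6, E 8

Total 291269; standard divisor 291269/46 ≈ 6331.935.
Standard quotas: F 7.3537, A 3.9356, H 4.5419, C 5.8903, G 10.7075, B 5.9358, E 7.6353.
Lower quotas: F 7, A 3, H 4, C 5, G 10, B 5, E 7 (sum 41, leaving 5 seats).
Remainders in descending order: B 0.9358, A 0.9356, C 0.8903, G 0.7075, E 0.6353, H 0.5419, F 0.3537.
The surplus seats go to B, A, C, G, E.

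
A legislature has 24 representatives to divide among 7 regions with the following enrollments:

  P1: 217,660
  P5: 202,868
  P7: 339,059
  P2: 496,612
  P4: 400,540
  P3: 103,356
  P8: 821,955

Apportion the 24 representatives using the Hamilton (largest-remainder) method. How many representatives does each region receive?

Total 2582050; standard divisor 2582050/24 ≈ 107585.417.
Standard quotas: P1 2.0231, P5 1.8856, P7 3.1515, P2 4.6160, P4 3.7230, P3 0.9607, P8 7.6400.
Lower quotas: P1 2, P5 1, P7 3, P2 4, P4 3, P3 0, P8 7 (sum 20, leaving 4 seats).
Remainders in descending order: P3 0.9607, P5 0.8856, P4 0.7230, P8 0.6400, P2 0.6160, P7 0.1515, P1 0.0231.
Largest remainders: P3, P5, P4, P8 receive the extra seats.

P1 2, P5 2, P7 3, P2 4, P4 4, P3 1, P8 8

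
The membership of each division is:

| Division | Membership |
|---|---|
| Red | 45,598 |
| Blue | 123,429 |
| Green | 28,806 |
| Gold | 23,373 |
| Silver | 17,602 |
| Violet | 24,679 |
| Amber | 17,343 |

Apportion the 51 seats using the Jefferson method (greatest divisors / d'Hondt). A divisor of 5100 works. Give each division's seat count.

With modified divisor 5100: modified quotas Red 8.941, Blue 24.202, Green 5.648, Gold 4.583, Silver 3.451, Violet 4.839, Amber 3.401.
Rounding down: Red 8, Blue 24, Green 5, Gold 4, Silver 3, Violet 4, Amber 3 (total 51).

Red: 8, Blue: 24, Green: 5, Gold: 4, Silver: 3, Violet: 4, Amber: 3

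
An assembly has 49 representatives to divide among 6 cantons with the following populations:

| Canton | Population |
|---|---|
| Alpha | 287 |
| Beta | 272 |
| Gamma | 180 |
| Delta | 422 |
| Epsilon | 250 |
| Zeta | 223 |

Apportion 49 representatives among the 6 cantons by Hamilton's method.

Alpha: 9, Beta: 8, Gamma: 5, Delta: 13, Epsilon: 7, Zeta: 7

The standard divisor is 1634/49 ≈ 33.347.
Standard quotas: Alpha 8.606, Beta 8.157, Gamma 5.398, Delta 12.655, Epsilon 7.497, Zeta 6.687.
Lower quotas: Alpha 8, Beta 8, Gamma 5, Delta 12, Epsilon 7, Zeta 6 (sum 46, leaving 3 seats).
Remainders in descending order: Zeta 0.687, Delta 0.655, Alpha 0.606, Epsilon 0.497, Gamma 0.398, Beta 0.157.
The surplus seats go to Zeta, Delta, Alpha.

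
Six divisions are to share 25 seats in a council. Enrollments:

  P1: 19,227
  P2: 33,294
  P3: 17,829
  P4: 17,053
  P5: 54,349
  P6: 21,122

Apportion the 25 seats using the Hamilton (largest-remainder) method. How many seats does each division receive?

The standard divisor is 162874/25 ≈ 6514.96.
Standard quotas: P1 2.9512, P2 5.1104, P3 2.7366, P4 2.6175, P5 8.3422, P6 3.2421.
Lower quotas: P1 2, P2 5, P3 2, P4 2, P5 8, P6 3 (sum 22, leaving 3 seats).
Remainders in descending order: P1 0.9512, P3 0.7366, P4 0.6175, P5 0.3422, P6 0.2421, P2 0.1104.
Largest remainders: P1, P3, P4 receive the extra seats.

P1 3; P2 5; P3 3; P4 3; P5 8; P6 3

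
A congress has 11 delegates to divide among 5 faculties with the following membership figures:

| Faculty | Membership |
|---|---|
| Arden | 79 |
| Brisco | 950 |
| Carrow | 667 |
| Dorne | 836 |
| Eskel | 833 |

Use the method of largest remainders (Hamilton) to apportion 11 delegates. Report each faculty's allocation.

Total 3365; standard divisor 3365/11 ≈ 305.909.
Standard quotas: Arden 0.258, Brisco 3.105, Carrow 2.180, Dorne 2.733, Eskel 2.723.
Lower quotas: Arden 0, Brisco 3, Carrow 2, Dorne 2, Eskel 2 (sum 9, leaving 2 seats).
Remainders in descending order: Dorne 0.733, Eskel 0.723, Arden 0.258, Carrow 0.180, Brisco 0.105.
The surplus seats go to Dorne, Eskel.

Arden 0, Brisco 3, Carrow 2, Dorne 3, Eskel 3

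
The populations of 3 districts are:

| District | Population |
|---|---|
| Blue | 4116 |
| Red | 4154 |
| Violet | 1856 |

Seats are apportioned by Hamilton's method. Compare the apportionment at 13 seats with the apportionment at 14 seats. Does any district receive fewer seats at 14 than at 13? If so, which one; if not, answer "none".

At 13 seats: Blue 5, Red 5, Violet 3.
At 14 seats: Blue 6, Red 6, Violet 2.
Violet drops from 3 to 2.

Violet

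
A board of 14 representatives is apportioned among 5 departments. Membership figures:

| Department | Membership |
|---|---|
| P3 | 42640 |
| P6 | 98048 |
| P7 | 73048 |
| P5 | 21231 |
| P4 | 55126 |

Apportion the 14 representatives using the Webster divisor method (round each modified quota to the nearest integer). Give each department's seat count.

Standard divisor 290093/14 ≈ 20720.929; standard quotas: P3 2.058, P6 4.732, P7 3.525, P5 1.025, P4 2.660.
Rounding to the nearest integer gives 2, 5, 4, 1, 3 = 15 seats, so the divisor must be adjusted.
With modified divisor 21300: modified quotas P3 2.002, P6 4.603, P7 3.429, P5 0.997, P4 2.588.
Rounding to the nearest integer: P3 2, P6 5, P7 3, P5 1, P4 3 (total 14).

P3 2, P6 5, P7 3, P5 1, P4 3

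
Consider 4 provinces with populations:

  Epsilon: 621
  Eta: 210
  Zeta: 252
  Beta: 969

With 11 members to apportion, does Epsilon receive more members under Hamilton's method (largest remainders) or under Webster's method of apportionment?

Webster

Hamilton: Epsilon 3, Eta 1, Zeta 2, Beta 5.
Webster: Epsilon 4, Eta 1, Zeta 1, Beta 5.
Epsilon gets 3 under Hamilton and 4 under Webster.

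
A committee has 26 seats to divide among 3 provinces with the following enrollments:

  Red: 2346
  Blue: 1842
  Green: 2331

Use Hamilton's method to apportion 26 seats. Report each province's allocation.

Standard divisor: 6519 ÷ 26 ≈ 250.731.
Standard quotas: Red 9.357, Blue 7.347, Green 9.297.
Lower quotas: Red 9, Blue 7, Green 9 (sum 25, leaving 1 seat).
Remainders in descending order: Red 0.357, Blue 0.347, Green 0.297.
Largest remainder: Red receives the extra seat.

Red=10, Blue=7, Green=9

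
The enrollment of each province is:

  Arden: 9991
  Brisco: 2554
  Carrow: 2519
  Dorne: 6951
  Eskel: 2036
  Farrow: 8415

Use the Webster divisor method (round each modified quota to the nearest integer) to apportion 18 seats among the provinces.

Standard divisor 32466/18 ≈ 1803.667; standard quotas: Arden 5.539, Brisco 1.416, Carrow 1.397, Dorne 3.854, Eskel 1.129, Farrow 4.665.
Rounding to the nearest integer gives Arden 6, Brisco 1, Carrow 1, Dorne 4, Eskel 1, Farrow 5 — total 18, matching the house size, so no adjustment is needed.

Arden 6; Brisco 1; Carrow 1; Dorne 4; Eskel 1; Farrow 5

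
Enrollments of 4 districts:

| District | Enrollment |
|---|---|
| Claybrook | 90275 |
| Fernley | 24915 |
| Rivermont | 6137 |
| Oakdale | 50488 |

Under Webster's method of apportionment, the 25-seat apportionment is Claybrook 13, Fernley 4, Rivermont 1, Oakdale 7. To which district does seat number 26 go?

Priority for the next seat is population ÷ (current seats + 0.5).
Priorities: Claybrook 6687.037, Fernley 5536.667, Rivermont 4091.333, Oakdale 6731.733.
Highest priority: Oakdale.

Oakdale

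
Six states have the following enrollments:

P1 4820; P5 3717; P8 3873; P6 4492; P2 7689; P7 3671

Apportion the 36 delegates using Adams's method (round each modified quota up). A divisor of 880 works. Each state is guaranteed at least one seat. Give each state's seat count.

P1: 6, P5: 5, P8: 5, P6: 6, P2: 9, P7: 5

With modified divisor 880: modified quotas P1 5.477, P5 4.224, P8 4.401, P6 5.105, P2 8.738, P7 4.172.
Rounding up: P1 6, P5 5, P8 5, P6 6, P2 9, P7 5 (total 36).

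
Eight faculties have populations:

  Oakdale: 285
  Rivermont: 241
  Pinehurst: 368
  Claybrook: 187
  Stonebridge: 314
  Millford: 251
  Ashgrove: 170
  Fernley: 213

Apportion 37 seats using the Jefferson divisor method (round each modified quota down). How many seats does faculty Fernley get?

Standard divisor 2029/37 ≈ 54.838; standard quotas: Oakdale 5.197, Rivermont 4.395, Pinehurst 6.711, Claybrook 3.410, Stonebridge 5.726, Millford 4.577, Ashgrove 3.100, Fernley 3.884.
Rounding down gives 5, 4, 6, 3, 5, 4, 3, 3 = 33 seats, so the divisor must be adjusted.
With modified divisor 49: modified quotas Oakdale 5.816, Rivermont 4.918, Pinehurst 7.510, Claybrook 3.816, Stonebridge 6.408, Millford 5.122, Ashgrove 3.469, Fernley 4.347.
Rounding down: Oakdale 5, Rivermont 4, Pinehurst 7, Claybrook 3, Stonebridge 6, Millford 5, Ashgrove 3, Fernley 4 (total 37).
Fernley receives 4.

4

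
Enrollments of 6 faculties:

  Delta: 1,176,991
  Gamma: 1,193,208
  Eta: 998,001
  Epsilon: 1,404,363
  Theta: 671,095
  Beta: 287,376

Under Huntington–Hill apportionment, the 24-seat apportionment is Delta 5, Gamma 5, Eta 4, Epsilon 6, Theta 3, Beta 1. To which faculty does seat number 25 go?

Priority for the next seat is population ÷ (√(s·(s+1))).
Priorities: Delta 214888.174, Gamma 217848.979, Eta 223159.808, Epsilon 216697.915, Theta 193728.439, Beta 203205.518.
Highest priority: Eta.

Eta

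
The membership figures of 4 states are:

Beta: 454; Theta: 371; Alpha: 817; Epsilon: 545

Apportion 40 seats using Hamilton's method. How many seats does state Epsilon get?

Total 2187; standard divisor 2187/40 ≈ 54.675.
Standard quotas: Beta 8.304, Theta 6.786, Alpha 14.943, Epsilon 9.968.
Lower quotas: Beta 8, Theta 6, Alpha 14, Epsilon 9 (sum 37, leaving 3 seats).
Remainders in descending order: Epsilon 0.968, Alpha 0.943, Theta 0.786, Beta 0.304.
The surplus seats go to Epsilon, Alpha, Theta.
Epsilon receives 10.

10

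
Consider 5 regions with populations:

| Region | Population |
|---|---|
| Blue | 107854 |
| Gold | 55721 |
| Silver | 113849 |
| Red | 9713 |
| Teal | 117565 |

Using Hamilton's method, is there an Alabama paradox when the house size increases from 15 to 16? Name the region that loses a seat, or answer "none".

Red

At 15 seats: Blue 4, Gold 2, Silver 4, Red 1, Teal 4.
At 16 seats: Blue 4, Gold 2, Silver 5, Red 0, Teal 5.
Red drops from 1 to 0.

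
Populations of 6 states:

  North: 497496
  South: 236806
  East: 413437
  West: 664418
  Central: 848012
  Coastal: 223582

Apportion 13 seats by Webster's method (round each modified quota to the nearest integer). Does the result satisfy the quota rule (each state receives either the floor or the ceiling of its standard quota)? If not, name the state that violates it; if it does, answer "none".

none

Standard quotas: North 2.243, South 1.068, East 1.864, West 2.995, Central 3.823, Coastal 1.008.
Webster allocation: North 2, South 1, East 2, West 3, Central 4, Coastal 1.
Every allocation lies between the lower and upper quota.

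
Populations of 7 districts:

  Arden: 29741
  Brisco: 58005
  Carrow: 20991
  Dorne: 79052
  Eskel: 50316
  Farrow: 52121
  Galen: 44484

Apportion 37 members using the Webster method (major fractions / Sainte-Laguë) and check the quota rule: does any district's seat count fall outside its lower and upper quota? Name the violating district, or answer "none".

Standard quotas: Arden 3.288, Brisco 6.412, Carrow 2.320, Dorne 8.739, Eskel 5.562, Farrow 5.762, Galen 4.917.
Webster allocation: Arden 3, Brisco 6, Carrow 2, Dorne 9, Eskel 6, Farrow 6, Galen 5.
Every allocation lies between the lower and upper quota.

none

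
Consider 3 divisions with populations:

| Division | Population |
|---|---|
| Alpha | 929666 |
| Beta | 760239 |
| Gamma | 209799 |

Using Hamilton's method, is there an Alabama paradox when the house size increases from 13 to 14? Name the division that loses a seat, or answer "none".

Gamma

At 13 seats: Alpha 6, Beta 5, Gamma 2.
At 14 seats: Alpha 7, Beta 6, Gamma 1.
Gamma drops from 2 to 1.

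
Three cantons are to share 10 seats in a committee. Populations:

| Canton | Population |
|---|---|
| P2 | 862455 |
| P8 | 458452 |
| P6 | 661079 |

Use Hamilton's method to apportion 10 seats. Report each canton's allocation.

P2=5; P8=2; P6=3

The standard divisor is 1981986/10 ≈ 198198.6.
Standard quotas: P2 4.3515, P8 2.3131, P6 3.3354.
Lower quotas: P2 4, P8 2, P6 3 (sum 9, leaving 1 seat).
Remainders in descending order: P2 0.3515, P6 0.3354, P8 0.3131.
Largest remainder: P2 receives the extra seat.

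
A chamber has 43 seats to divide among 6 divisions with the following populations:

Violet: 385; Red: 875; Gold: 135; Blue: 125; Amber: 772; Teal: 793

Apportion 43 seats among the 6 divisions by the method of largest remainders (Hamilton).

Violet=5; Red=12; Gold=2; Blue=2; Amber=11; Teal=11

The standard divisor is 3085/43 ≈ 71.744.
Standard quotas: Violet 5.366, Red 12.196, Gold 1.882, Blue 1.742, Amber 10.760, Teal 11.053.
Lower quotas: Violet 5, Red 12, Gold 1, Blue 1, Amber 10, Teal 11 (sum 40, leaving 3 seats).
Remainders in descending order: Gold 0.882, Amber 0.760, Blue 0.742, Violet 0.366, Red 0.196, Teal 0.053.
Largest remainders: Gold, Amber, Blue receive the extra seats.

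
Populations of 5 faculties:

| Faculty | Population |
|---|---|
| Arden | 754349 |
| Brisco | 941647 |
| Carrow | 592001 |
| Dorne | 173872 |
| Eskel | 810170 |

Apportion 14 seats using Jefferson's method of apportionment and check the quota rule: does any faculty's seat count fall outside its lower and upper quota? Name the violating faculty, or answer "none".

Standard quotas: Arden 3.228, Brisco 4.029, Carrow 2.533, Dorne 0.744, Eskel 3.466.
Jefferson allocation: Arden 3, Brisco 4, Carrow 3, Dorne 0, Eskel 4.
Every allocation lies between the lower and upper quota.

none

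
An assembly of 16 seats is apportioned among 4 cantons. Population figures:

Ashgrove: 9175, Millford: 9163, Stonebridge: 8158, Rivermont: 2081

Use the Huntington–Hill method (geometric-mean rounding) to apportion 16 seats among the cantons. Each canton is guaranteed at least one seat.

With divisor 1750: modified quotas Ashgrove 5.243, Millford 5.236, Stonebridge 4.662, Rivermont 1.189.
Geometric-mean thresholds: Ashgrove √(5·6)=5.477, Millford √(5·6)=5.477, Stonebridge √(4·5)=4.472, Rivermont √(1·2)=1.414.
Each quota rounded against its threshold gives Ashgrove 5, Millford 5, Stonebridge 5, Rivermont 1 (total 16).

Ashgrove=5; Millford=5; Stonebridge=5; Rivermont=1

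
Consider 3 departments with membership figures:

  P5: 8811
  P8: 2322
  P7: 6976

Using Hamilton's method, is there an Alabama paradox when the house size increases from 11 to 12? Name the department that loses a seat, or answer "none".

P8

At 11 seats: P5 5, P8 2, P7 4.
At 12 seats: P5 6, P8 1, P7 5.
P8 drops from 2 to 1.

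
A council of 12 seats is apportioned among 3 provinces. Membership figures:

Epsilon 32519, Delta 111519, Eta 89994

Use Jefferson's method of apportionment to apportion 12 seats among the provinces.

Epsilon 1, Delta 6, Eta 5

Standard divisor 234032/12 ≈ 19502.667; standard quotas: Epsilon 1.667, Delta 5.718, Eta 4.614.
Rounding down gives 1, 5, 4 = 10 seats, so the divisor must be adjusted.
With modified divisor 17100: modified quotas Epsilon 1.902, Delta 6.522, Eta 5.263.
Rounding down: Epsilon 1, Delta 6, Eta 5 (total 12).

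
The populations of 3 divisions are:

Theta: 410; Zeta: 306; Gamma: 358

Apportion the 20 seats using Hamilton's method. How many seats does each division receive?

Theta: 7; Zeta: 6; Gamma: 7

The standard divisor is 1074/20 ≈ 53.7.
Standard quotas: Theta 7.635, Zeta 5.698, Gamma 6.667.
Lower quotas: Theta 7, Zeta 5, Gamma 6 (sum 18, leaving 2 seats).
Remainders in descending order: Zeta 0.698, Gamma 0.667, Theta 0.635.
The surplus seats go to Zeta, Gamma.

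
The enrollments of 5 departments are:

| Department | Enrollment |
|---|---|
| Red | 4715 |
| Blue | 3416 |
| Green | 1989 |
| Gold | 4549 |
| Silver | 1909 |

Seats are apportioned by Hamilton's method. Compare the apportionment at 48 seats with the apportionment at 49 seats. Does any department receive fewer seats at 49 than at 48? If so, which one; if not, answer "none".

At 48 seats: Red 14, Blue 10, Green 6, Gold 13, Silver 5.
At 49 seats: Red 14, Blue 10, Green 6, Gold 13, Silver 6.
No department's allocation decreased.

none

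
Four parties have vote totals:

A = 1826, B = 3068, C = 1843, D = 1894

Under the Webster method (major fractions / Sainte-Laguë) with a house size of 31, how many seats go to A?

Standard divisor 8631/31 ≈ 278.419; standard quotas: A 6.558, B 11.019, C 6.620, D 6.803.
Rounding to the nearest integer gives 7, 11, 7, 7 = 32 seats, so the divisor must be adjusted.
With modified divisor 282: modified quotas A 6.475, B 10.879, C 6.535, D 6.716.
Rounding to the nearest integer: A 6, B 11, C 7, D 7 (total 31).
A receives 6.

6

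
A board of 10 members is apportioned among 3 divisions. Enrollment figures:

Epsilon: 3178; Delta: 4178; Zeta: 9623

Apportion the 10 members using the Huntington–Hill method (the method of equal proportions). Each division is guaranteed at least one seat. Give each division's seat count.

Epsilon 2; Delta 2; Zeta 6

With divisor 1731: modified quotas Epsilon 1.836, Delta 2.414, Zeta 5.559.
Geometric-mean thresholds: Epsilon √(1·2)=1.414, Delta √(2·3)=2.449, Zeta √(5·6)=5.477.
Each quota rounded against its threshold gives Epsilon 2, Delta 2, Zeta 6 (total 10).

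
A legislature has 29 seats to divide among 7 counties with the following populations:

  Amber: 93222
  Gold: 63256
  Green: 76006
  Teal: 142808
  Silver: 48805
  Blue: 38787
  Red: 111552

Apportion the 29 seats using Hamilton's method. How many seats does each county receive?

The standard divisor is 574436/29 ≈ 19808.138.
Standard quotas: Amber 4.7062, Gold 3.1934, Green 3.8371, Teal 7.2096, Silver 2.4639, Blue 1.9581, Red 5.6316.
Lower quotas: Amber 4, Gold 3, Green 3, Teal 7, Silver 2, Blue 1, Red 5 (sum 25, leaving 4 seats).
Remainders in descending order: Blue 0.9581, Green 0.8371, Amber 0.7062, Red 0.6316, Silver 0.4639, Teal 0.2096, Gold 0.1934.
Largest remainders: Blue, Green, Amber, Red receive the extra seats.

Amber=5; Gold=3; Green=4; Teal=7; Silver=2; Blue=2; Red=6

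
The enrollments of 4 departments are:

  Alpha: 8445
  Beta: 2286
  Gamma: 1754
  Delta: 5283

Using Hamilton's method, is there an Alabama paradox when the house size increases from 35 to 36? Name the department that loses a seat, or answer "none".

none

At 35 seats: Alpha 17, Beta 5, Gamma 3, Delta 10.
At 36 seats: Alpha 17, Beta 5, Gamma 3, Delta 11.
No department's allocation decreased.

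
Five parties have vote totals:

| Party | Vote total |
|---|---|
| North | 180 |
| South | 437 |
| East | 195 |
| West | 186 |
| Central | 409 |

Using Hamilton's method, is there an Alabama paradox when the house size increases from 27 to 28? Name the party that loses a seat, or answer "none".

At 27 seats: North 3, South 8, East 4, West 4, Central 8.
At 28 seats: North 3, South 9, East 4, West 4, Central 8.
No party's allocation decreased.

none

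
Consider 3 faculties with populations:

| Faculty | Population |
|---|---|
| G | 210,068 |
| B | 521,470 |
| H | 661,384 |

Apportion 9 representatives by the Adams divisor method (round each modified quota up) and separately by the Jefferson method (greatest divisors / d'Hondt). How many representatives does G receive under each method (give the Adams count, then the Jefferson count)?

2 and 1

Adams: G 2, B 3, H 4.
Jefferson: G 1, B 3, H 5.
G gets 2 under Adams and 1 under Jefferson.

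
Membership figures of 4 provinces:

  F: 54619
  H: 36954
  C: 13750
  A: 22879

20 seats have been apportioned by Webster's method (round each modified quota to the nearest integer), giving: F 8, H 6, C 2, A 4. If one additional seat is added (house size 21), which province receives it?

Priority for the next seat is population ÷ (current seats + 0.5).
Priorities: F 6425.765, H 5685.231, C 5500.000, A 5084.222.
Highest priority: F.

F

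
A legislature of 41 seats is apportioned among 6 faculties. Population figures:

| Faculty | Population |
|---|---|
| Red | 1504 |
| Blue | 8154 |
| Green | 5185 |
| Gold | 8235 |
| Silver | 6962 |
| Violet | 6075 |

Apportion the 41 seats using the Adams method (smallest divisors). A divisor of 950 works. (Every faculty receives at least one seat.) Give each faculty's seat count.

Red: 2, Blue: 9, Green: 6, Gold: 9, Silver: 8, Violet: 7

With modified divisor 950: modified quotas Red 1.583, Blue 8.583, Green 5.458, Gold 8.668, Silver 7.328, Violet 6.395.
Rounding up: Red 2, Blue 9, Green 6, Gold 9, Silver 8, Violet 7 (total 41).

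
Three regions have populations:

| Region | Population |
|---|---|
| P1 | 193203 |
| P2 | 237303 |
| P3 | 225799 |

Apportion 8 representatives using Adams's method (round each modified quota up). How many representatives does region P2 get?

3

Standard divisor 656305/8 ≈ 82038.125; standard quotas: P1 2.355, P2 2.893, P3 2.752.
Rounding up gives 3, 3, 3 = 9 seats, so the divisor must be adjusted.
With modified divisor 104800: modified quotas P1 1.844, P2 2.264, P3 2.155.
Rounding up: P1 2, P2 3, P3 3 (total 8).
P2 receives 3.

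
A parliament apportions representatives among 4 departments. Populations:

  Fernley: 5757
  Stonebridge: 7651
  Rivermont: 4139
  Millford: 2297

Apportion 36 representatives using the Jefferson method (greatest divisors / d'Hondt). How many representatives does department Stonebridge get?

Standard divisor 19844/36 ≈ 551.222; standard quotas: Fernley 10.444, Stonebridge 13.880, Rivermont 7.509, Millford 4.167.
Rounding down gives 10, 13, 7, 4 = 34 seats, so the divisor must be adjusted.
With modified divisor 520: modified quotas Fernley 11.071, Stonebridge 14.713, Rivermont 7.960, Millford 4.417.
Rounding down: Fernley 11, Stonebridge 14, Rivermont 7, Millford 4 (total 36).
Stonebridge receives 14.

14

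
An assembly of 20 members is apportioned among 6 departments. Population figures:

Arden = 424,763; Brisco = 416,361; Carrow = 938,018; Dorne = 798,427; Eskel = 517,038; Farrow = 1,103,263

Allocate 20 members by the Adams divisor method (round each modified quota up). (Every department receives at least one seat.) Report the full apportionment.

Standard divisor 4197870/20 ≈ 209893.5; standard quotas: Arden 2.024, Brisco 1.984, Carrow 4.469, Dorne 3.804, Eskel 2.463, Farrow 5.256.
Rounding up gives 3, 2, 5, 4, 3, 6 = 23 seats, so the divisor must be adjusted.
With modified divisor 246500: modified quotas Arden 1.723, Brisco 1.689, Carrow 3.805, Dorne 3.239, Eskel 2.098, Farrow 4.476.
Rounding up: Arden 2, Brisco 2, Carrow 4, Dorne 4, Eskel 3, Farrow 5 (total 20).

Arden 2, Brisco 2, Carrow 4, Dorne 4, Eskel 3, Farrow 5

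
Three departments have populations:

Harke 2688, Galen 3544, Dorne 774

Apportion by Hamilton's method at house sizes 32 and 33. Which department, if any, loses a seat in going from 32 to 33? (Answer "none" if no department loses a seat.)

At 32 seats: Harke 12, Galen 16, Dorne 4.
At 33 seats: Harke 13, Galen 17, Dorne 3.
Dorne drops from 4 to 3.

Dorne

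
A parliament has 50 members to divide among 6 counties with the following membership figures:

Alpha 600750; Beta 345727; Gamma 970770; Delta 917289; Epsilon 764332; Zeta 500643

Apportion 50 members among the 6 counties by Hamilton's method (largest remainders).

Total 4099511; standard divisor 4099511/50 ≈ 81990.22.
Standard quotas: Alpha 7.3271, Beta 4.2167, Gamma 11.8401, Delta 11.1878, Epsilon 9.3222, Zeta 6.1061.
Lower quotas: Alpha 7, Beta 4, Gamma 11, Delta 11, Epsilon 9, Zeta 6 (sum 48, leaving 2 seats).
Remainders in descending order: Gamma 0.8401, Alpha 0.3271, Epsilon 0.3222, Beta 0.2167, Delta 0.1878, Zeta 0.1061.
The surplus seats go to Gamma, Alpha.

Alpha 8, Beta 4, Gamma 12, Delta 11, Epsilon 9, Zeta 6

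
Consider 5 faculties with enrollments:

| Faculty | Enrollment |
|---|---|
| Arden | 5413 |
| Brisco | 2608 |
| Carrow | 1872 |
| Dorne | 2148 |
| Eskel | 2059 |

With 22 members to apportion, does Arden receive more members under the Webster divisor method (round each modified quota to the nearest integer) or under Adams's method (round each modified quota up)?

Webster

Webster: Arden 9, Brisco 4, Carrow 3, Dorne 3, Eskel 3.
Adams: Arden 8, Brisco 4, Carrow 3, Dorne 4, Eskel 3.
Arden gets 9 under Webster and 8 under Adams.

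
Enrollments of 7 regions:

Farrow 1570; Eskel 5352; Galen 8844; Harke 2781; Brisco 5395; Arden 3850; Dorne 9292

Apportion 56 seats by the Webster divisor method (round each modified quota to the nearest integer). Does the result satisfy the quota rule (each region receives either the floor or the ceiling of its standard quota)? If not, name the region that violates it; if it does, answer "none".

none

Standard quotas: Farrow 2.371, Eskel 8.082, Galen 13.355, Harke 4.200, Brisco 8.147, Arden 5.814, Dorne 14.032.
Webster allocation: Farrow 2, Eskel 8, Galen 14, Harke 4, Brisco 8, Arden 6, Dorne 14.
Every allocation lies between the lower and upper quota.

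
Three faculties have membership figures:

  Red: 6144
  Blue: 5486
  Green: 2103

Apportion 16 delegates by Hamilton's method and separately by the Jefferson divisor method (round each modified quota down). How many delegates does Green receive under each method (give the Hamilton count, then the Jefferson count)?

Hamilton: Red 7, Blue 6, Green 3.
Jefferson: Red 7, Blue 7, Green 2.
Green gets 3 under Hamilton and 2 under Jefferson.

3 and 2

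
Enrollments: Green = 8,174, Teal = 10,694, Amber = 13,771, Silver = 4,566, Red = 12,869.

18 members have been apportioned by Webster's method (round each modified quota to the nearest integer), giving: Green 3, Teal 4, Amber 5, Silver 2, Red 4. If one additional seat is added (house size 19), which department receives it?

Red

Priority for the next seat is population ÷ (current seats + 0.5).
Priorities: Green 2335.429, Teal 2376.444, Amber 2503.818, Silver 1826.400, Red 2859.778.
Highest priority: Red.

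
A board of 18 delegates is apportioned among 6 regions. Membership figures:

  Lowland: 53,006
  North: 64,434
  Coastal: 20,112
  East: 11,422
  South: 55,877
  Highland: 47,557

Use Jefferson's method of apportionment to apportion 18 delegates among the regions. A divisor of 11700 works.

With modified divisor 11700: modified quotas Lowland 4.530, North 5.507, Coastal 1.719, East 0.976, South 4.776, Highland 4.065.
Rounding down: Lowland 4, North 5, Coastal 1, East 0, South 4, Highland 4 (total 18).

Lowland 4; North 5; Coastal 1; East 0; South 4; Highland 4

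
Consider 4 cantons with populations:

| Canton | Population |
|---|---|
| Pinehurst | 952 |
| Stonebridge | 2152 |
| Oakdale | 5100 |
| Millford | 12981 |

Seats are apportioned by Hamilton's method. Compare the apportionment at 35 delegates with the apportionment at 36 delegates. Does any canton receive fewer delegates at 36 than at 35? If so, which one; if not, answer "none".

Pinehurst

At 35 seats: Pinehurst 2, Stonebridge 4, Oakdale 8, Millford 21.
At 36 seats: Pinehurst 1, Stonebridge 4, Oakdale 9, Millford 22.
Pinehurst drops from 2 to 1.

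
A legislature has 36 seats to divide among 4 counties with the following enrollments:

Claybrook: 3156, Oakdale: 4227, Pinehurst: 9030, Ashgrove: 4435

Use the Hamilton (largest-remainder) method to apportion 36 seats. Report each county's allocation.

Total 20848; standard divisor 20848/36 ≈ 579.111.
Standard quotas: Claybrook 5.4497, Oakdale 7.2991, Pinehurst 15.5929, Ashgrove 7.6583.
Lower quotas: Claybrook 5, Oakdale 7, Pinehurst 15, Ashgrove 7 (sum 34, leaving 2 seats).
Remainders in descending order: Ashgrove 0.6583, Pinehurst 0.5929, Claybrook 0.4497, Oakdale 0.2991.
The surplus seats go to Ashgrove, Pinehurst.

Claybrook 5, Oakdale 7, Pinehurst 16, Ashgrove 8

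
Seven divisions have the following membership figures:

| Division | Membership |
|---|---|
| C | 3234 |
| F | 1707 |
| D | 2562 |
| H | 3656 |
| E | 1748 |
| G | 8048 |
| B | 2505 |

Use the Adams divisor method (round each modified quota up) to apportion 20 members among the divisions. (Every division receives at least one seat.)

Standard divisor 23460/20 ≈ 1173; standard quotas: C 2.757, F 1.455, D 2.184, H 3.117, E 1.490, G 6.861, B 2.136.
Rounding up gives 3, 2, 3, 4, 2, 7, 3 = 24 seats, so the divisor must be adjusted.
With modified divisor 1500: modified quotas C 2.156, F 1.138, D 1.708, H 2.437, E 1.165, G 5.365, B 1.670.
Rounding up: C 3, F 2, D 2, H 3, E 2, G 6, B 2 (total 20).

C 3, F 2, D 2, H 3, E 2, G 6, B 2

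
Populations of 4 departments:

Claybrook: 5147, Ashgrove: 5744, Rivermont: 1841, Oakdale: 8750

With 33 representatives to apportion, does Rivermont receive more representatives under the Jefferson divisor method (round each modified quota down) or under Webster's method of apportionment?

Jefferson: Claybrook 8, Ashgrove 9, Rivermont 2, Oakdale 14.
Webster: Claybrook 8, Ashgrove 9, Rivermont 3, Oakdale 13.
Rivermont gets 2 under Jefferson and 3 under Webster.

Webster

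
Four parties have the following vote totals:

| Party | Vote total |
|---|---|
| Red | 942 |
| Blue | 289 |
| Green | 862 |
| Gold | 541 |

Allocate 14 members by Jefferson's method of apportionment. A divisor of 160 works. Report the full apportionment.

With modified divisor 160: modified quotas Red 5.888, Blue 1.806, Green 5.388, Gold 3.381.
Rounding down: Red 5, Blue 1, Green 5, Gold 3 (total 14).

Red: 5; Blue: 1; Green: 5; Gold: 3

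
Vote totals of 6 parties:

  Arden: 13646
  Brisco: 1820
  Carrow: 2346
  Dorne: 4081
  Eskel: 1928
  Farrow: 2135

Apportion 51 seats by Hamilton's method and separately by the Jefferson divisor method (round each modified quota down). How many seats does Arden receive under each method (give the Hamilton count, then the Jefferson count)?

27 and 28

Hamilton: Arden 27, Brisco 3, Carrow 5, Dorne 8, Eskel 4, Farrow 4.
Jefferson: Arden 28, Brisco 3, Carrow 4, Dorne 8, Eskel 4, Farrow 4.
Arden gets 27 under Hamilton and 28 under Jefferson.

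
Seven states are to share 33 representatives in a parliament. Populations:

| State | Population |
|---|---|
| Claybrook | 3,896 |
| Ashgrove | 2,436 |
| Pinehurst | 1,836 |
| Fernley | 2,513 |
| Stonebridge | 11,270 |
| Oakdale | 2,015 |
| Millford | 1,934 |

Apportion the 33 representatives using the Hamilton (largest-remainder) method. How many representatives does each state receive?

Claybrook=5, Ashgrove=3, Pinehurst=2, Fernley=3, Stonebridge=14, Oakdale=3, Millford=3

The standard divisor is 25900/33 ≈ 784.848.
Standard quotas: Claybrook 4.9640, Ashgrove 3.1038, Pinehurst 2.3393, Fernley 3.2019, Stonebridge 14.3595, Oakdale 2.5674, Millford 2.4642.
Lower quotas: Claybrook 4, Ashgrove 3, Pinehurst 2, Fernley 3, Stonebridge 14, Oakdale 2, Millford 2 (sum 30, leaving 3 seats).
Remainders in descending order: Claybrook 0.9640, Oakdale 0.5674, Millford 0.4642, Stonebridge 0.3595, Pinehurst 0.3393, Fernley 0.2019, Ashgrove 0.1038.
The surplus seats go to Claybrook, Oakdale, Millford.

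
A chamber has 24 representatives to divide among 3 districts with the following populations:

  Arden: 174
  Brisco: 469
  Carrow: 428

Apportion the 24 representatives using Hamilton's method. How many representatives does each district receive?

Arden: 4, Brisco: 10, Carrow: 10

The standard divisor is 1071/24 ≈ 44.625.
Standard quotas: Arden 3.899, Brisco 10.510, Carrow 9.591.
Lower quotas: Arden 3, Brisco 10, Carrow 9 (sum 22, leaving 2 seats).
Remainders in descending order: Arden 0.899, Carrow 0.591, Brisco 0.510.
The surplus seats go to Arden, Carrow.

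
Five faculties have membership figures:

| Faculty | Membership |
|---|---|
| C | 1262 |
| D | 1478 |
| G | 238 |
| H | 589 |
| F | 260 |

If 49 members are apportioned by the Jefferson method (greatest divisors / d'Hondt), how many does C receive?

17

Standard divisor 3827/49 ≈ 78.102; standard quotas: C 16.158, D 18.924, G 3.047, H 7.541, F 3.329.
Rounding down gives 16, 18, 3, 7, 3 = 47 seats, so the divisor must be adjusted.
With modified divisor 74: modified quotas C 17.054, D 19.973, G 3.216, H 7.959, F 3.514.
Rounding down: C 17, D 19, G 3, H 7, F 3 (total 49).
C receives 17.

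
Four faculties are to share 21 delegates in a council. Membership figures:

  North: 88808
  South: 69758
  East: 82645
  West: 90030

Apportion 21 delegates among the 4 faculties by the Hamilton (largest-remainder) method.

North=6, South=4, East=5, West=6

Standard divisor: 331241 ÷ 21 ≈ 15773.381.
Standard quotas: North 5.6302, South 4.4225, East 5.2395, West 5.7077.
Lower quotas: North 5, South 4, East 5, West 5 (sum 19, leaving 2 seats).
Remainders in descending order: West 0.7077, North 0.6302, South 0.4225, East 0.2395.
The surplus seats go to West, North.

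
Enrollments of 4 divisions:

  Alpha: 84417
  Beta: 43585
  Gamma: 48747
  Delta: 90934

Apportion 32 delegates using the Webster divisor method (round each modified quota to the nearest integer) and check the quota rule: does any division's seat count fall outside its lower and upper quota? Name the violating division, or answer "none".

none

Standard quotas: Alpha 10.092, Beta 5.210, Gamma 5.827, Delta 10.871.
Webster allocation: Alpha 10, Beta 5, Gamma 6, Delta 11.
Every allocation lies between the lower and upper quota.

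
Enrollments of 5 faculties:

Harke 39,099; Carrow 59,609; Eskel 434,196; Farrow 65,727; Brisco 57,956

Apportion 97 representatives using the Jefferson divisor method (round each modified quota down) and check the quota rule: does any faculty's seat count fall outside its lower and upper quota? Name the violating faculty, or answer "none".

Eskel

Standard quotas: Harke 5.776, Carrow 8.806, Eskel 64.145, Farrow 9.710, Brisco 8.562.
Jefferson allocation: Harke 5, Carrow 9, Eskel 66, Farrow 9, Brisco 8.
Eskel has quota 64.145 (lower 64, upper 65) but receives 66 — outside the quota interval.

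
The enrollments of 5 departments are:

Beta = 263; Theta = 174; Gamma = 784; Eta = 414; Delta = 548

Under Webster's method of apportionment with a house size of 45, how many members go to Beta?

Standard divisor 2183/45 ≈ 48.511; standard quotas: Beta 5.421, Theta 3.587, Gamma 16.161, Eta 8.534, Delta 11.296.
Rounding to the nearest integer gives Beta 5, Theta 4, Gamma 16, Eta 9, Delta 11 — total 45, matching the house size, so no adjustment is needed.
Beta receives 5.

5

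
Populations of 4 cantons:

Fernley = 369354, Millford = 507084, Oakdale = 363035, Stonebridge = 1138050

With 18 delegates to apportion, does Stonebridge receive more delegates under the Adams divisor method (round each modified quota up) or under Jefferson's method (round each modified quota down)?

Jefferson

Adams: Fernley 3, Millford 4, Oakdale 3, Stonebridge 8.
Jefferson: Fernley 3, Millford 4, Oakdale 2, Stonebridge 9.
Stonebridge gets 8 under Adams and 9 under Jefferson.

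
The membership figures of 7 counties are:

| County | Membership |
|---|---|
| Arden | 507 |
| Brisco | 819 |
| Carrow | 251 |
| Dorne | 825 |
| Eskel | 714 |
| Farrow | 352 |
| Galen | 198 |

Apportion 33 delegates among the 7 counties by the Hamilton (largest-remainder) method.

Total 3666; standard divisor 3666/33 ≈ 111.091.
Standard quotas: Arden 4.564, Brisco 7.372, Carrow 2.259, Dorne 7.426, Eskel 6.427, Farrow 3.169, Galen 1.782.
Lower quotas: Arden 4, Brisco 7, Carrow 2, Dorne 7, Eskel 6, Farrow 3, Galen 1 (sum 30, leaving 3 seats).
Remainders in descending order: Galen 0.782, Arden 0.564, Eskel 0.427, Dorne 0.426, Brisco 0.372, Carrow 0.259, Farrow 0.169.
The surplus seats go to Galen, Arden, Eskel.

Arden 5; Brisco 7; Carrow 2; Dorne 7; Eskel 7; Farrow 3; Galen 2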